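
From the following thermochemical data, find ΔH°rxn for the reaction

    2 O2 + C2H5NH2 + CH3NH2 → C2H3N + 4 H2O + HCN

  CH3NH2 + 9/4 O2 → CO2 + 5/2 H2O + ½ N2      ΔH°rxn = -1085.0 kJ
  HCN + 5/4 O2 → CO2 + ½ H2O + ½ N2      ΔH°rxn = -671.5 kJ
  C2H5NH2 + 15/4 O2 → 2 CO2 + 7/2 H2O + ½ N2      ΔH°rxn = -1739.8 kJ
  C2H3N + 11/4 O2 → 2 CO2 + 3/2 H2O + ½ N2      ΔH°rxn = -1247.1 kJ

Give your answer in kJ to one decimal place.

ΔH°rxn = -906.2 kJ

equation 1 as written (CH3NH2 already on the reactant side): -1085.0 kJ
equation 2 reversed (reverse to put HCN on the product side): +671.5 kJ
equation 3 as written (C2H5NH2 already on the reactant side): -1739.8 kJ
equation 4 reversed (C2H3N must end up as a product): +1247.1 kJ
ΔH°rxn = (1)·(-1085.0) + (-1)·(-671.5) + (1)·(-1739.8) + (-1)·(-1247.1) = -906.2 kJ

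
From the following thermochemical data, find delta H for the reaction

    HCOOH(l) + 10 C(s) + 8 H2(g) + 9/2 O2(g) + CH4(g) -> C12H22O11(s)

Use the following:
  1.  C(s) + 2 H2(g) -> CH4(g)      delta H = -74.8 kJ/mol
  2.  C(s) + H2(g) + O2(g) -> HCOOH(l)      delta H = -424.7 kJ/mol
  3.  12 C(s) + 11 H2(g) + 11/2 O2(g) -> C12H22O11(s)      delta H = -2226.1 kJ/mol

delta H = -1726.6 kJ/mol

eq. 1 reversed (reverse to put CH4(g) on the reactant side): +74.8 kJ/mol
eq. 2 reversed (reverse to put HCOOH(l) on the reactant side): +424.7 kJ/mol
eq. 3 as written (C12H22O11(s) already on the product side): -2226.1 kJ/mol
Summing the manipulated equations, delta H = (+74.8) + (+424.7) + (-2226.1) = -1726.6 kJ/mol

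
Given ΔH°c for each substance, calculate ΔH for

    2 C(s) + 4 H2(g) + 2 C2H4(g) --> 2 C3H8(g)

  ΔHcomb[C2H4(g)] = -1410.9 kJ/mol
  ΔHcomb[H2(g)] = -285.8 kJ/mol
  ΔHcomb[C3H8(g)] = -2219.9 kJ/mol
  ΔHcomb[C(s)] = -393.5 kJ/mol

Using ΔH = Σ nΔHc°(reactants) − Σ nΔHc°(products):
= [2·(-393.5) + 4·(-285.8) + 2·(-1410.9)] − [2·(-2219.9)]
= -312.2 kJ/mol

ΔH = -312.2 kJ/mol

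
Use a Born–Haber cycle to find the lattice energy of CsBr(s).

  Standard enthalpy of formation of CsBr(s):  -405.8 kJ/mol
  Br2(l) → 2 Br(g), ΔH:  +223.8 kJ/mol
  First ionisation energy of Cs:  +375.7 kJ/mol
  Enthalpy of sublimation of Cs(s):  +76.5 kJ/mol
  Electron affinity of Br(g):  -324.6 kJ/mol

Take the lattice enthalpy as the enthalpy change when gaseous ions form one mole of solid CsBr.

U = -645.3 kJ/mol

ΔHf° = 1·ΔHsub + 1·(ΣIE) + 1/2·D(Br2) + 1·EA + U
-405.8 = 1·(+76.5) + 1·(+375.7) + 1/2·(+223.8) + 1·(-324.6) + U
U = -405.8 − (+239.5) = -645.3 kJ/mol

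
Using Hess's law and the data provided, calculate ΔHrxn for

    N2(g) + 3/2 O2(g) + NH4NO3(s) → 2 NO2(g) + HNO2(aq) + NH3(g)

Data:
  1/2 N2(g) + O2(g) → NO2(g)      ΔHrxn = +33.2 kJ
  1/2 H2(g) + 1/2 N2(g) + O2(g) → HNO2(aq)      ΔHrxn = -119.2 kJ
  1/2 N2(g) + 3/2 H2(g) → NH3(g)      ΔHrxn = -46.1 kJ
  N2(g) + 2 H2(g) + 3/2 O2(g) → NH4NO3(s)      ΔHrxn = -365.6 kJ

ΔHrxn = 266.7 kJ

equation 1 × 2: (2)·(+33.2) = +66.4 kJ
equation 2 as written: -119.2 kJ
equation 3 as written: -46.1 kJ
equation 4 reversed: +365.6 kJ
Summing the manipulated equations, ΔHrxn = (2)·(+33.2) + (1)·(-119.2) + (1)·(-46.1) + (-1)·(-365.6) = 266.7 kJ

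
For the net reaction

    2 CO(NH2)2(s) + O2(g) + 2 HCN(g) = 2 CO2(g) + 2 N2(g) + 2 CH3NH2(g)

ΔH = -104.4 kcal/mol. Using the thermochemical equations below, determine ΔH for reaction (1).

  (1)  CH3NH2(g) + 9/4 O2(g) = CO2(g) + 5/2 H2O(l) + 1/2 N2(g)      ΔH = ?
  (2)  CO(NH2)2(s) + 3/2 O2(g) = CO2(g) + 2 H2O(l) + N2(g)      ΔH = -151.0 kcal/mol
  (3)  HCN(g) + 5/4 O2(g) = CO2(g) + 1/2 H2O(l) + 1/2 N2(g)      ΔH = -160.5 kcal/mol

ΔH = -259.3 kcal/mol

(1) reversed and × 2: contributes −2·x
(2) × 2: (2)·(-151.0) = -302.0 kcal/mol
(3) × 2: (2)·(-160.5) = -321.0 kcal/mol
-104.4 = (-302.0) + (-321.0) − 2·x
x = (-104.4 − (-623.0)) / (-2) = -259.3 kcal/mol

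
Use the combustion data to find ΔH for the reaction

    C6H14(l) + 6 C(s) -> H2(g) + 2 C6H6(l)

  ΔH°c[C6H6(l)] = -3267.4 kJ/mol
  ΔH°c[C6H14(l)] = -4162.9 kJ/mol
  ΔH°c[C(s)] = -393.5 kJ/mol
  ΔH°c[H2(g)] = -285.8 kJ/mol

With combustion enthalpies, reactants minus products:
= [1·(-4162.9) + 6·(-393.5)] − [1·(-285.8) + 2·(-3267.4)]
= 296.7 kJ/mol

ΔH = 296.7 kJ/mol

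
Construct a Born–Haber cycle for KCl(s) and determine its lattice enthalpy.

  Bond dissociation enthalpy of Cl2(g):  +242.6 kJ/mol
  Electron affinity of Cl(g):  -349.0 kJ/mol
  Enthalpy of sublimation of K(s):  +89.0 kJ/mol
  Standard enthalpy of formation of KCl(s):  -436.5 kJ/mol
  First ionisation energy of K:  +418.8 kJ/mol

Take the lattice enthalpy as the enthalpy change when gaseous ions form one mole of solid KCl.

ΔHf° = 1·ΔHsub + 1·(ΣIE) + 1/2·D(Cl2) + 1·EA + U
-436.5 = 1·(+89.0) + 1·(+418.8) + 1/2·(+242.6) + 1·(-349.0) + U
U = -436.5 − (+280.1) = -716.6 kJ/mol

U = -716.6 kJ/mol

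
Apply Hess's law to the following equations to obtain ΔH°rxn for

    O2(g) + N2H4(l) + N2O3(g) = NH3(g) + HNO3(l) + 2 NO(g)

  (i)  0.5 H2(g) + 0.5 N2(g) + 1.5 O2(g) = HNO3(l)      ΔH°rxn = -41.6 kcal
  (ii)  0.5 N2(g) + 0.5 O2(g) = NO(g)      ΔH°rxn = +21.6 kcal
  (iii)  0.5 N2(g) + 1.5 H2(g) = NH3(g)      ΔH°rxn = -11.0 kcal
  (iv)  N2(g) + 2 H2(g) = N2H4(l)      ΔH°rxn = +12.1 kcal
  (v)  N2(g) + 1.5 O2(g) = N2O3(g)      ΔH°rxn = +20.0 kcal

(i) as written (HNO3(l) already on the product side): -41.6 kcal
(ii) × 2 (scale by 2 for the 2 NO(g)): (2)·(+21.6) = +43.2 kcal
(iii) as written (NH3(g) already on the product side): -11.0 kcal
(iv) reversed (reverse to put N2H4(l) on the reactant side): -12.1 kcal
(v) reversed (N2O3(g) must end up as a reactant): -20.0 kcal
Combining the equations, ΔH°rxn = (-41.6) + (+43.2) + (-11.0) + (-12.1) + (-20.0) = -41.5 kcal

ΔH°rxn = -41.5 kcal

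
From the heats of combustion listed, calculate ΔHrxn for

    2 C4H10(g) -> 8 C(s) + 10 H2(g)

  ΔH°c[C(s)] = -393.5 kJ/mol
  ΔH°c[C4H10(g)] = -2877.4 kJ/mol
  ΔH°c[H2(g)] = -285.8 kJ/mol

ΔHrxn = 251.2 kJ/mol

With combustion enthalpies, reactants minus products:
= [2·(-2877.4)] − [8·(-393.5) + 10·(-285.8)]
= 251.2 kJ/mol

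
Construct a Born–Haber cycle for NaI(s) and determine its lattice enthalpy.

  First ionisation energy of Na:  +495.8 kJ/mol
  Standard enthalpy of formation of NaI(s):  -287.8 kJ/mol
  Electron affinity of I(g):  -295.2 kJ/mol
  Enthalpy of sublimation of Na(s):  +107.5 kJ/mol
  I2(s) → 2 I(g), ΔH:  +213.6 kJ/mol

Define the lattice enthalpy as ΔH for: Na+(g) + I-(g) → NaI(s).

U = -702.7 kJ/mol

ΔHf° = 1·ΔHsub + 1·(ΣIE) + 1/2·D(I2) + 1·EA + U
-287.8 = 1·(+107.5) + 1·(+495.8) + 1/2·(+213.6) + 1·(-295.2) + U
U = -287.8 − (+414.9) = -702.7 kJ/mol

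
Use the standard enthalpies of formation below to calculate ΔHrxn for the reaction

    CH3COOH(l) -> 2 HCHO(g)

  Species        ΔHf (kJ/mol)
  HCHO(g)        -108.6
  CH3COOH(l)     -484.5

Products: 2·(-108.6) = -217.2
Reactants: 1·(-484.5) = -484.5
ΔHrxn = (-217.2) − (-484.5) = 267.3 kJ/mol

ΔHrxn = 267.3 kJ/mol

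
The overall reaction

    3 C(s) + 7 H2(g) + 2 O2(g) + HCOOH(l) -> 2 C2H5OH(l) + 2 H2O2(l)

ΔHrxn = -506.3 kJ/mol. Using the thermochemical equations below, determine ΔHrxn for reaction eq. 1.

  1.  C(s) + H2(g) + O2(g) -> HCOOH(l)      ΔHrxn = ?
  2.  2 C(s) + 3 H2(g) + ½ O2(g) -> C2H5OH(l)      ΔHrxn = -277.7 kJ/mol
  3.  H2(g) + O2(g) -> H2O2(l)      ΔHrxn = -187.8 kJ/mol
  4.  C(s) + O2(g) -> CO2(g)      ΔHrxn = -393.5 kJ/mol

eq. 1 reversed: contributes −x
eq. 2 × 2: (2)·(-277.7) = -555.4 kJ/mol
eq. 3 × 2: (2)·(-187.8) = -375.6 kJ/mol
eq. 4: not needed.
-506.3 = (-555.4) + (-375.6) − x
x = (-506.3 − (-931.0)) / (-1) = -424.7 kJ/mol

ΔHrxn = -424.7 kJ/mol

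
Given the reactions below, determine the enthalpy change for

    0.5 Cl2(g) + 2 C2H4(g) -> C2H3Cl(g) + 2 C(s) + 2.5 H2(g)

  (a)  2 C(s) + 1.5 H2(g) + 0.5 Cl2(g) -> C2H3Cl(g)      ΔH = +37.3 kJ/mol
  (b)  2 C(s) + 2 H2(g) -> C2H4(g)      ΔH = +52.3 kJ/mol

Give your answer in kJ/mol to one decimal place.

ΔH = -67.3 kJ/mol

(a) as written (C2H3Cl(g) already on the product side): +37.3 kJ/mol
(b) reversed and × 2 (reverse to put C2H4(g) on the reactant side; ×2 to match 2 C2H4(g) in the target): (-2)·(+52.3) = -104.6 kJ/mol
Since enthalpy is a state function, ΔH = (1)·(+37.3) + (-2)·(+52.3) = -67.3 kJ/mol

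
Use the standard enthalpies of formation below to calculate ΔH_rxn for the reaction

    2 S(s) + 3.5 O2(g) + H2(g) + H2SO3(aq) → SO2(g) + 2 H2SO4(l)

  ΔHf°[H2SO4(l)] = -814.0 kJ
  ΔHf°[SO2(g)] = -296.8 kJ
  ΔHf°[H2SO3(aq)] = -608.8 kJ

Products: 1·(-296.8) + 2·(-814.0) = -1924.8
Reactants: 2·(+0.0) + 7/2·(+0.0) + 1·(+0.0) + 1·(-608.8) = -608.8
ΔH_rxn = (-1924.8) − (-608.8) = -1316.0 kJ

ΔH_rxn = -1316.0 kJ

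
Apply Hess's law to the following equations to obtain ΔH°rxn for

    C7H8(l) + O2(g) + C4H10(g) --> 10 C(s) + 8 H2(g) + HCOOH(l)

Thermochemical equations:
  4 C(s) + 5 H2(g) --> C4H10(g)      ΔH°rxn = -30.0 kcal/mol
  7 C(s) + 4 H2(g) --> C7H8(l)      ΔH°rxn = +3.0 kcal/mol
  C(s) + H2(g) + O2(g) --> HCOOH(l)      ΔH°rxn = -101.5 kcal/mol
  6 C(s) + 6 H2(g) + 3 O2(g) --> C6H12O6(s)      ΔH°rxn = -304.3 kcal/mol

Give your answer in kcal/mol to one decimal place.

ΔH°rxn = -74.5 kcal/mol

equation 1 reversed: +30.0 kcal/mol
equation 2 reversed: -3.0 kcal/mol
equation 3 as written: -101.5 kcal/mol
equation 4: not needed.
ΔH°rxn = (+30.0) + (-3.0) + (-101.5) = -74.5 kcal/mol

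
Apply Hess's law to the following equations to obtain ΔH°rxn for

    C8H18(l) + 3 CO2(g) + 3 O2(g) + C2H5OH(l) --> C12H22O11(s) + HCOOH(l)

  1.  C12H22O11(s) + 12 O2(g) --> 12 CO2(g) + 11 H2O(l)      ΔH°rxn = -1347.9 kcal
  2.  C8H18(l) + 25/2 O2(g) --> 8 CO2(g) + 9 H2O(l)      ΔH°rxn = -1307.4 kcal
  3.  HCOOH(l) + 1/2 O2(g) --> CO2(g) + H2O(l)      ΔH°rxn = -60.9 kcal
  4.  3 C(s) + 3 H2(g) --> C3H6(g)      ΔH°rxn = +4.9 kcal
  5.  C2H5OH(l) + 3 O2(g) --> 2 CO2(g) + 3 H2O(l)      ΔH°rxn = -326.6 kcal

ΔH°rxn = -225.2 kcal

eq. 1 reversed: +1347.9 kcal
eq. 2 as written: -1307.4 kcal
eq. 3 reversed: +60.9 kcal
eq. 4: not needed.
eq. 5 as written: -326.6 kcal
Summing the manipulated equations, ΔH°rxn = (+1347.9) + (-1307.4) + (+60.9) + (-326.6) = -225.2 kcal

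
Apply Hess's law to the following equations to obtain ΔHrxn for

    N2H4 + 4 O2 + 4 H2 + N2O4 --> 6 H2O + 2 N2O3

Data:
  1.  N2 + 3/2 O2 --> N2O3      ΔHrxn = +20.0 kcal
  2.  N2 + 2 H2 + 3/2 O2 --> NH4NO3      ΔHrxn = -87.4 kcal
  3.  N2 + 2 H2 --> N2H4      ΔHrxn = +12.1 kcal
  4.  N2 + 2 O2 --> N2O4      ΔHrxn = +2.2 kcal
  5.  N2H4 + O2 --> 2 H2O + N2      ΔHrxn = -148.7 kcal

ΔHrxn = -384.1 kcal

eq. 1 × 2: (2)·(+20.0) = +40.0 kcal
eq. 2: not needed.
eq. 3 × 2: (2)·(+12.1) = +24.2 kcal
eq. 4 reversed: -2.2 kcal
eq. 5 × 3: (3)·(-148.7) = -446.1 kcal
Combining the equations, ΔHrxn = (2)·(+20.0) + (2)·(+12.1) + (-1)·(+2.2) + (3)·(-148.7) = -384.1 kcal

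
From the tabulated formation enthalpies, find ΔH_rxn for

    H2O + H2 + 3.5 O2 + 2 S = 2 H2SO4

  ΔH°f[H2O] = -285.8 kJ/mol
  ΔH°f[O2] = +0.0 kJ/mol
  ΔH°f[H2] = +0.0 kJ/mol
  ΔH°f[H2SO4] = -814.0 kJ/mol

ΔH_rxn = -1342.2 kJ/mol

Products: 2·(-814.0) = -1628.0
Reactants: 1·(-285.8) + 1·(+0.0) + 7/2·(+0.0) + 2·(+0.0) = -285.8
ΔH_rxn = (-1628.0) − (-285.8) = -1342.2 kJ/mol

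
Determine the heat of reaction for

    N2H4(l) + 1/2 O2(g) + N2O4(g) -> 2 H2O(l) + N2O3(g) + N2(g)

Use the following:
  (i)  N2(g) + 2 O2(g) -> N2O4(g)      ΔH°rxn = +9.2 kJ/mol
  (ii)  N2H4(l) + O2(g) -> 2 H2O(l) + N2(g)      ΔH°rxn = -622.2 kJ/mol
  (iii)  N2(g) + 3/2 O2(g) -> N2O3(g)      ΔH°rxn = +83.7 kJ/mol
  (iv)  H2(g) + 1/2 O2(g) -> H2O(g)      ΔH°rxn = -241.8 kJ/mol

ΔH°rxn = -547.7 kJ/mol

(i) reversed (reverse to put N2O4(g) on the reactant side): -9.2 kJ/mol
(ii) as written (N2H4(l) already on the reactant side): -622.2 kJ/mol
(iii) as written (N2O3(g) already on the product side): +83.7 kJ/mol
(iv): not needed (H2O(g) appears nowhere else).
By Hess's law, ΔH°rxn = (-9.2) + (-622.2) + (+83.7) = -547.7 kJ/mol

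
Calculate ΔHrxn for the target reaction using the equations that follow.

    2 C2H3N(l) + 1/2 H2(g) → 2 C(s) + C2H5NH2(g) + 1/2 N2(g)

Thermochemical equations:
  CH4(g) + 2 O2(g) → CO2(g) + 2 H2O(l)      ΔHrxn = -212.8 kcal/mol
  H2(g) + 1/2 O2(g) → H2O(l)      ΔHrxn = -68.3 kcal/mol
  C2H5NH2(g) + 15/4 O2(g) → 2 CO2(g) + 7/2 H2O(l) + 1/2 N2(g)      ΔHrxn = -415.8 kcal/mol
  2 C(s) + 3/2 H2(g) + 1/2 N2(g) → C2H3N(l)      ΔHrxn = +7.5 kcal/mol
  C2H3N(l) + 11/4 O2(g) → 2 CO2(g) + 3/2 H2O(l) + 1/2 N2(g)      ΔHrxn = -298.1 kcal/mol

ΔHrxn = -26.4 kcal/mol

equation 1: not needed (CH4(g) appears nowhere else).
equation 2 × 2: (2)·(-68.3) = -136.6 kcal/mol
equation 3 reversed (C2H5NH2(g) must end up as a product): +415.8 kcal/mol
equation 4 reversed (C(s) must end up as a product): -7.5 kcal/mol
equation 5 as written: -298.1 kcal/mol
Summing the manipulated equations, ΔHrxn = (-136.6) + (+415.8) + (-7.5) + (-298.1) = -26.4 kcal/mol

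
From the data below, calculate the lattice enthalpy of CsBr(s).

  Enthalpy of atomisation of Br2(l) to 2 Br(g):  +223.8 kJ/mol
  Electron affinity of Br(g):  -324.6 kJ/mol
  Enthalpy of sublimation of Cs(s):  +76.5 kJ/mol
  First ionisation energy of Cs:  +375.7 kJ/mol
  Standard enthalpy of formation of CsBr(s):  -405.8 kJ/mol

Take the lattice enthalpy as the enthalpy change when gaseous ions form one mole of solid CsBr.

ΔHf° = 1·ΔHsub + 1·(ΣIE) + 1/2·D(Br2) + 1·EA + U
-405.8 = 1·(+76.5) + 1·(+375.7) + 1/2·(+223.8) + 1·(-324.6) + U
U = -405.8 − (+239.5) = -645.3 kJ/mol

U = -645.3 kJ/mol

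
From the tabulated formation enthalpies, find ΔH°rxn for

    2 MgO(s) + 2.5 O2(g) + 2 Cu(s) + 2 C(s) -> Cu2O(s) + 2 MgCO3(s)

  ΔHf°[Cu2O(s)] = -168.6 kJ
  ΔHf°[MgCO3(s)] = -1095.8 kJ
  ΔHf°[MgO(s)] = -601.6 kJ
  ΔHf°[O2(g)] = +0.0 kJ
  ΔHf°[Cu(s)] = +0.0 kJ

ΔH°rxn = Σ nΔHf°(products) − Σ nΔHf°(reactants).
Products: 1·(-168.6) + 2·(-1095.8) = -2360.2
Reactants: 2·(-601.6) + 5/2·(+0.0) + 2·(+0.0) + 2·(+0.0) = -1203.2
ΔH°rxn = (-2360.2) − (-1203.2) = -1157.0 kJ

ΔH°rxn = -1157.0 kJ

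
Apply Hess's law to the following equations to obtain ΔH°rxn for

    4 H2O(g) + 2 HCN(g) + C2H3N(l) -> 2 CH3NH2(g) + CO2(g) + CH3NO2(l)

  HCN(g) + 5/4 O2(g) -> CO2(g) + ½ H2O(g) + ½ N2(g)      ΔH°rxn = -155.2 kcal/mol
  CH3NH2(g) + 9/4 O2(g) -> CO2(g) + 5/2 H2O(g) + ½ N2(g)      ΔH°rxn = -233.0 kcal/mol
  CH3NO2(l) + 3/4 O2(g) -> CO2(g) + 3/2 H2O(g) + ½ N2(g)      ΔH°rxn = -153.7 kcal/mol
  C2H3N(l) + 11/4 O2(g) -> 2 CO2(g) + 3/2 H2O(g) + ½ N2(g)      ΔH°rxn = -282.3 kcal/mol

ΔH°rxn = 27.0 kcal/mol

equation 1 × 2: (2)·(-155.2) = -310.4 kcal/mol
equation 2 reversed and × 2: (-2)·(-233.0) = +466.0 kcal/mol
equation 3 reversed: +153.7 kcal/mol
equation 4 as written: -282.3 kcal/mol
By Hess's law, ΔH°rxn = (2)·(-155.2) + (-2)·(-233.0) + (-1)·(-153.7) + (1)·(-282.3) = 27.0 kcal/mol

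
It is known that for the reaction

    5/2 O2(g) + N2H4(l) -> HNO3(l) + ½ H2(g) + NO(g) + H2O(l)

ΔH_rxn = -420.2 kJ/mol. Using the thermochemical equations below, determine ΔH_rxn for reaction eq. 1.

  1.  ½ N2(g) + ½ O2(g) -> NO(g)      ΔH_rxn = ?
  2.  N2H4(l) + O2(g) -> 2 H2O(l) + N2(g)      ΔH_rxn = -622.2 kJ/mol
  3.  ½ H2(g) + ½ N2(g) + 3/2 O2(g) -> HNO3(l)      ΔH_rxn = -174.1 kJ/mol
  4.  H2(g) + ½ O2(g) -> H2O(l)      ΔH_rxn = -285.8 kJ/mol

eq. 1 as written (NO(g) already on the product side): contributes x
eq. 2 as written (N2H4(l) already on the reactant side): -622.2 kJ/mol
eq. 3 as written (HNO3(l) already on the product side): -174.1 kJ/mol
eq. 4 reversed: +285.8 kJ/mol
-420.2 = (-622.2) + (-174.1) + (+285.8) + x
x = (-420.2 − (-510.5)) / (1) = 90.3 kJ/mol

ΔH_rxn = 90.3 kJ/mol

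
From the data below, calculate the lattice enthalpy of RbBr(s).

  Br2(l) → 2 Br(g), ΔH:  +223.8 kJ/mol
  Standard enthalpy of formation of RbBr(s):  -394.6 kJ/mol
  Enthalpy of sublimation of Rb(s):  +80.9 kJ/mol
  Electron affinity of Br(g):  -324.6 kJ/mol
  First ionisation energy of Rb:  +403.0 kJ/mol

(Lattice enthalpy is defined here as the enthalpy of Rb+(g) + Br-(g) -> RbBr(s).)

ΔHf° = 1·ΔHsub + 1·(ΣIE) + 1/2·D(Br2) + 1·EA + U
-394.6 = 1·(+80.9) + 1·(+403.0) + 1/2·(+223.8) + 1·(-324.6) + U
U = -394.6 − (+271.2) = -665.8 kJ/mol

U = -665.8 kJ/mol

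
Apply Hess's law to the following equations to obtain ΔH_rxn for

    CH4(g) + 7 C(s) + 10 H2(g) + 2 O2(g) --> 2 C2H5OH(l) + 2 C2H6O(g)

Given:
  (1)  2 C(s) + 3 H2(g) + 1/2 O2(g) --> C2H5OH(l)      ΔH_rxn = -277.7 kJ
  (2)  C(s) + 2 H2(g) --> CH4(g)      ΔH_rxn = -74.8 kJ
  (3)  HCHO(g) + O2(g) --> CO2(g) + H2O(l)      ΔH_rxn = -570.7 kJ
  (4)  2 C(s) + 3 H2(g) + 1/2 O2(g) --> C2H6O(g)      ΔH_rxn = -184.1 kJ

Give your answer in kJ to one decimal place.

(1) × 2 (scale by 2 for the 2 C2H5OH(l)): (2)·(-277.7) = -555.4 kJ
(2) reversed (CH4(g) must end up as a reactant): +74.8 kJ
(3): not needed (H2O(l) appears nowhere else).
(4) × 2 (scale by 2 for the 2 C2H6O(g)): (2)·(-184.1) = -368.2 kJ
ΔH_rxn = (2)·(-277.7) + (-1)·(-74.8) + (2)·(-184.1) = -848.8 kJ

ΔH_rxn = -848.8 kJ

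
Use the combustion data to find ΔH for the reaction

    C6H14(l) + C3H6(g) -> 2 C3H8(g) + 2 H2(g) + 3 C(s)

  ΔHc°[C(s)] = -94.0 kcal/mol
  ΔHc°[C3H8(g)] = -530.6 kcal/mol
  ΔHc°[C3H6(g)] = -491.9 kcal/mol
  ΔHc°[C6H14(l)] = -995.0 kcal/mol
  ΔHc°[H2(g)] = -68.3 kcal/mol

Using ΔH = Σ nΔHc°(reactants) − Σ nΔHc°(products):
= [1·(-995.0) + 1·(-491.9)] − [2·(-530.6) + 2·(-68.3) + 3·(-94.0)]
= -7.1 kcal/mol

ΔH = -7.1 kcal/mol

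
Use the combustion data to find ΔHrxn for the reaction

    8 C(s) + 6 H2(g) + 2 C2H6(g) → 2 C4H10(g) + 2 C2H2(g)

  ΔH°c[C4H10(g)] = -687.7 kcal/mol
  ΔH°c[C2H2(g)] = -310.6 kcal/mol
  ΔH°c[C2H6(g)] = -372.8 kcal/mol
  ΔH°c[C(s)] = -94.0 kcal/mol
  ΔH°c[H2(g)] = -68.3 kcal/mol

With combustion enthalpies, reactants minus products:
= [8·(-94.0) + 6·(-68.3) + 2·(-372.8)] − [2·(-687.7) + 2·(-310.6)]
= 89.2 kcal/mol

ΔHrxn = 89.2 kcal/mol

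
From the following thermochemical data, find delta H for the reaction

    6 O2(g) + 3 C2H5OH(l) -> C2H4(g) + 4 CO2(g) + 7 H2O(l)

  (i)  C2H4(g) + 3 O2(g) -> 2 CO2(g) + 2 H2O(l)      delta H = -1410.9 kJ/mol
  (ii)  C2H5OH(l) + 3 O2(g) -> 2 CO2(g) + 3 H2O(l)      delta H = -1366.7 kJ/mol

(i) reversed: +1410.9 kJ/mol
(ii) × 3: (3)·(-1366.7) = -4100.1 kJ/mol
Summing the manipulated equations, delta H = (-1)·(-1410.9) + (3)·(-1366.7) = -2689.2 kJ/mol

delta H = -2689.2 kJ/mol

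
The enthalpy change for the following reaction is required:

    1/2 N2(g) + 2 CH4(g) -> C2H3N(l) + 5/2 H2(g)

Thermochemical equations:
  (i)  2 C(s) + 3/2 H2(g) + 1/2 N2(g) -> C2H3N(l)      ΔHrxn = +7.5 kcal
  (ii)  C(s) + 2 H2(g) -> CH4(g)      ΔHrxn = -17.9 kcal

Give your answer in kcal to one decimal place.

(i) as written: +7.5 kcal
(ii) reversed and × 2: (-2)·(-17.9) = +35.8 kcal
ΔHrxn = (+7.5) + (+35.8) = 43.3 kcal

ΔHrxn = 43.3 kcal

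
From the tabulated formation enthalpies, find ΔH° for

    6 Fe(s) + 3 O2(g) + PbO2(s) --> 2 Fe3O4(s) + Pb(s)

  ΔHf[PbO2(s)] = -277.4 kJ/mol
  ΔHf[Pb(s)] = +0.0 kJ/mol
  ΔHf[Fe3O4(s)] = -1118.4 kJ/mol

Products: 2·(-1118.4) + 1·(+0.0) = -2236.8
Reactants: 6·(+0.0) + 3·(+0.0) + 1·(-277.4) = -277.4
ΔH° = (-2236.8) − (-277.4) = -1959.4 kJ/mol

ΔH° = -1959.4 kJ/mol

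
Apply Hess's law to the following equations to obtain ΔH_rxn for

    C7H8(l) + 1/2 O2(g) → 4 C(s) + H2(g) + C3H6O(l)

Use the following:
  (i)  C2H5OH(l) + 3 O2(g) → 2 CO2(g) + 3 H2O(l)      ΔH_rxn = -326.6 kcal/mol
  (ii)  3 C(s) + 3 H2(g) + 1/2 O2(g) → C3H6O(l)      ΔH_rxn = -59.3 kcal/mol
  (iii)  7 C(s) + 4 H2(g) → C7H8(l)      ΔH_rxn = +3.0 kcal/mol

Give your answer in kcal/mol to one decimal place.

ΔH_rxn = -62.3 kcal/mol

(i): not needed.
(ii) as written: -59.3 kcal/mol
(iii) reversed: -3.0 kcal/mol
ΔH_rxn = (1)·(-59.3) + (-1)·(+3.0) = -62.3 kcal/mol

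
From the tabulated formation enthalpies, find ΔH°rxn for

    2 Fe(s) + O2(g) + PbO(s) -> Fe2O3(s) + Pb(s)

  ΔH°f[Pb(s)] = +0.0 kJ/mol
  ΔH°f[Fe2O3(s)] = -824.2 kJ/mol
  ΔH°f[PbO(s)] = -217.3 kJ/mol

ΔH°rxn = -606.9 kJ/mol

Products: 1·(-824.2) + 1·(+0.0) = -824.2
Reactants: 2·(+0.0) + 1·(+0.0) + 1·(-217.3) = -217.3
ΔH°rxn = (-824.2) − (-217.3) = -606.9 kJ/mol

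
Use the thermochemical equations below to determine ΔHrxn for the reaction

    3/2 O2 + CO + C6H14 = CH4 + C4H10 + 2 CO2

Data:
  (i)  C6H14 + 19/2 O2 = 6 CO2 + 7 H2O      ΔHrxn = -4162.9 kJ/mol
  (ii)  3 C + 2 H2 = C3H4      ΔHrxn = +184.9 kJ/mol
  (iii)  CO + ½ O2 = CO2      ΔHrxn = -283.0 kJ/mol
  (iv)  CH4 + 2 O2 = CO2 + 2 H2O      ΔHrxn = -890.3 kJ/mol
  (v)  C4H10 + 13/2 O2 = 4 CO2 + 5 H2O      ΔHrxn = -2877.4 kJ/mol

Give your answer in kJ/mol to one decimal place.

(i) as written: -4162.9 kJ/mol
(ii): not needed.
(iii) as written: -283.0 kJ/mol
(iv) reversed: +890.3 kJ/mol
(v) reversed: +2877.4 kJ/mol
Combining the equations, ΔHrxn = (1)·(-4162.9) + (1)·(-283.0) + (-1)·(-890.3) + (-1)·(-2877.4) = -678.2 kJ/mol

ΔHrxn = -678.2 kJ/mol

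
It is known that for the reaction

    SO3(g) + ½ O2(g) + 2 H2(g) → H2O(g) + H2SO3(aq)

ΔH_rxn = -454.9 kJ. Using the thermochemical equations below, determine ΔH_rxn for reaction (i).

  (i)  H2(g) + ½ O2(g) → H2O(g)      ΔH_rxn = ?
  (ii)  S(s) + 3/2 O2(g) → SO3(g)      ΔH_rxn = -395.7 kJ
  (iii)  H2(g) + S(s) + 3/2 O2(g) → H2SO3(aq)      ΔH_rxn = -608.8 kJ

ΔH_rxn = -241.8 kJ

(i) as written (H2O(g) already on the product side): contributes x
(ii) reversed (SO3(g) must end up as a reactant): +395.7 kJ
(iii) as written (H2SO3(aq) already on the product side): -608.8 kJ
-454.9 = (+395.7) + (-608.8) + x
x = (-454.9 − (-213.1)) / (1) = -241.8 kJ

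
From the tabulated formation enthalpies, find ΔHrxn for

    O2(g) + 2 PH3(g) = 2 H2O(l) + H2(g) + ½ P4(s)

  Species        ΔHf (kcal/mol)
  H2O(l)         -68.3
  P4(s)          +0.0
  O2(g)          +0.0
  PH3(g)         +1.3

ΔHrxn = -139.2 kcal/mol

Products: 2·(-68.3) + 1·(+0.0) + 1/2·(+0.0) = -136.6
Reactants: 1·(+0.0) + 2·(+1.3) = +2.6
ΔHrxn = (-136.6) − (+2.6) = -139.2 kcal/mol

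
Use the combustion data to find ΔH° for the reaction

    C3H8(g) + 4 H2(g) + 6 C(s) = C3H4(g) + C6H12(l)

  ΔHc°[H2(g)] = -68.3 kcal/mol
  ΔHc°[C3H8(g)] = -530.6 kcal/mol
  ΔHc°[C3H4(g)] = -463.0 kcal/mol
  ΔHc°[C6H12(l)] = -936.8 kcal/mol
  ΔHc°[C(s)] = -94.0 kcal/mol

With combustion enthalpies, reactants minus products:
= [1·(-530.6) + 4·(-68.3) + 6·(-94.0)] − [1·(-463.0) + 1·(-936.8)]
= 32.0 kcal/mol

ΔH° = 32.0 kcal/mol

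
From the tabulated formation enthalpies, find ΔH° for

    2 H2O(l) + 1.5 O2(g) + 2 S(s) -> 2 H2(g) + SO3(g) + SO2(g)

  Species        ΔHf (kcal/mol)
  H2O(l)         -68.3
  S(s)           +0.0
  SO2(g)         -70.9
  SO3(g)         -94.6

ΔH° = -28.9 kcal/mol

Products: 2·(+0.0) + 1·(-94.6) + 1·(-70.9) = -165.5
Reactants: 2·(-68.3) + 3/2·(+0.0) + 2·(+0.0) = -136.6
ΔH° = (-165.5) − (-136.6) = -28.9 kcal/mol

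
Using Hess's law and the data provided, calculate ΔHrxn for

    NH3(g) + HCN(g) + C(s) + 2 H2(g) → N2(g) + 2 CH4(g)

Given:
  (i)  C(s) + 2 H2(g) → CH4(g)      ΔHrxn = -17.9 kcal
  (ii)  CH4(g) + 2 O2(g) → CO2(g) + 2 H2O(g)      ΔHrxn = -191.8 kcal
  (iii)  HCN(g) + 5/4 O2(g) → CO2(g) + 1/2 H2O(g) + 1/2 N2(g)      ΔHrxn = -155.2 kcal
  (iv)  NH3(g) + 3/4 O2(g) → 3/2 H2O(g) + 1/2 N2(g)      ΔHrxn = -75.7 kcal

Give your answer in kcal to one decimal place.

(i) as written (C(s) already on the reactant side): -17.9 kcal
(ii) reversed: +191.8 kcal
(iii) as written (HCN(g) already on the reactant side): -155.2 kcal
(iv) as written (NH3(g) already on the reactant side): -75.7 kcal
Combining the equations, ΔHrxn = (-17.9) + (+191.8) + (-155.2) + (-75.7) = -57.0 kcal

ΔHrxn = -57.0 kcal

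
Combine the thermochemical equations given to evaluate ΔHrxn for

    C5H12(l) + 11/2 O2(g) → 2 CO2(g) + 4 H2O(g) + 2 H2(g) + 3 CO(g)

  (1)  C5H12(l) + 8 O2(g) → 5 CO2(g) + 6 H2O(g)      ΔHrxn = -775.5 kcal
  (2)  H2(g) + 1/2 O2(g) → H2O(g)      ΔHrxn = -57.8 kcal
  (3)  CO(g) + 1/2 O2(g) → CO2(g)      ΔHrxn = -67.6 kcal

(1) as written: -775.5 kcal
(2) reversed and × 2: (-2)·(-57.8) = +115.6 kcal
(3) reversed and × 3: (-3)·(-67.6) = +202.8 kcal
By Hess's law, ΔHrxn = (1)·(-775.5) + (-2)·(-57.8) + (-3)·(-67.6) = -457.1 kcal

ΔHrxn = -457.1 kcal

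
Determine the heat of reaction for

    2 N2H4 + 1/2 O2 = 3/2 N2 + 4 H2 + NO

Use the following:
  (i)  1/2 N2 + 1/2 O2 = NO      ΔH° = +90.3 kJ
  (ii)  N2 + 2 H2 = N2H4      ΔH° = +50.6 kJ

ΔH° = -10.9 kJ

(i) as written: +90.3 kJ
(ii) reversed and × 2: (-2)·(+50.6) = -101.2 kJ
ΔH° = (1)·(+90.3) + (-2)·(+50.6) = -10.9 kJ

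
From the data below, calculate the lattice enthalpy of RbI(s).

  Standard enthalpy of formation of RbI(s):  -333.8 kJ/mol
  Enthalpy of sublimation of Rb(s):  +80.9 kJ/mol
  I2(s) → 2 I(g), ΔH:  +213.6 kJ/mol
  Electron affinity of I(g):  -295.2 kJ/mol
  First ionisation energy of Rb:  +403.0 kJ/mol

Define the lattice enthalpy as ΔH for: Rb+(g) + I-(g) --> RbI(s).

ΔHf° = 1·ΔHsub + 1·(ΣIE) + 1/2·D(I2) + 1·EA + U
-333.8 = 1·(+80.9) + 1·(+403.0) + 1/2·(+213.6) + 1·(-295.2) + U
U = -333.8 − (+295.5) = -629.3 kJ/mol

U = -629.3 kJ/mol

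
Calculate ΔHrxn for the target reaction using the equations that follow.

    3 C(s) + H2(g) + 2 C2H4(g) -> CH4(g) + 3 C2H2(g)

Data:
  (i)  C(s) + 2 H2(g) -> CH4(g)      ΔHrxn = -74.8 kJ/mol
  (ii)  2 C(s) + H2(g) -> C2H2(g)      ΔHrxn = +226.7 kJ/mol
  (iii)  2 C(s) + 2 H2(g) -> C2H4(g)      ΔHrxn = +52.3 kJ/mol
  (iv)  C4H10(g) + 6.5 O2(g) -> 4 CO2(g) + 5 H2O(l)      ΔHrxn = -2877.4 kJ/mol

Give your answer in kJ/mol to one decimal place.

ΔHrxn = 500.7 kJ/mol

(i) as written: -74.8 kJ/mol
(ii) × 3: (3)·(+226.7) = +680.1 kJ/mol
(iii) reversed and × 2: (-2)·(+52.3) = -104.6 kJ/mol
(iv): not needed.
Summing the manipulated equations, ΔHrxn = (-74.8) + (+680.1) + (-104.6) = 500.7 kJ/mol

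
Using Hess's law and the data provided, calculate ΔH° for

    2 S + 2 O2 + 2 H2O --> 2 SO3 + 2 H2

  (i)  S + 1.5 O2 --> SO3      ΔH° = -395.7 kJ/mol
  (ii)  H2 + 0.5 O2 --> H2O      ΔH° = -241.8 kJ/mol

(i) × 2 (×2 to match 2 SO3 in the target): (2)·(-395.7) = -791.4 kJ/mol
(ii) reversed and × 2 (reverse to put H2O on the reactant side; scale by 2 for the 2 H2O): (-2)·(-241.8) = +483.6 kJ/mol
Combining the equations, ΔH° = (-791.4) + (+483.6) = -307.8 kJ/mol

ΔH° = -307.8 kJ/mol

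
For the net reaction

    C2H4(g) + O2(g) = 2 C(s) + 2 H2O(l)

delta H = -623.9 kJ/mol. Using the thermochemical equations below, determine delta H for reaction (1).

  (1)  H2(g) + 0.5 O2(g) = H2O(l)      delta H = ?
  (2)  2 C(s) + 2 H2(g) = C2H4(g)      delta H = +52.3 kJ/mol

delta H = -285.8 kJ/mol

(1) × 2: contributes 2·x
(2) reversed: -52.3 kJ/mol
-623.9 = (-52.3) + 2·x
x = (-623.9 − (-52.3)) / (2) = -285.8 kJ/mol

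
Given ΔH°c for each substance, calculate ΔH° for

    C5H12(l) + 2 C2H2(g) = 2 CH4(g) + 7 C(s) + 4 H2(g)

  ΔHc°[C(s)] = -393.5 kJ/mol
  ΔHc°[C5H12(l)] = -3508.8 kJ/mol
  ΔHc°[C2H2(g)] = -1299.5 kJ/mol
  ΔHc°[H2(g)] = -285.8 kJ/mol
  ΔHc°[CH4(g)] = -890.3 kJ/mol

Using ΔH = Σ nΔHc°(reactants) − Σ nΔHc°(products):
= [1·(-3508.8) + 2·(-1299.5)] − [2·(-890.3) + 7·(-393.5) + 4·(-285.8)]
= -429.5 kJ/mol

ΔH° = -429.5 kJ/mol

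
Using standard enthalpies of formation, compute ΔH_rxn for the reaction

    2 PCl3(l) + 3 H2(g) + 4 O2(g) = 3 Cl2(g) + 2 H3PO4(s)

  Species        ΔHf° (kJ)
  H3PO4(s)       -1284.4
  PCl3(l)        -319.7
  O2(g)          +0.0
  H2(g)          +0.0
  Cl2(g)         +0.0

ΔH_rxn = -1929.4 kJ

Products: 3·(+0.0) + 2·(-1284.4) = -2568.8
Reactants: 2·(-319.7) + 3·(+0.0) + 4·(+0.0) = -639.4
ΔH_rxn = (-2568.8) − (-639.4) = -1929.4 kJ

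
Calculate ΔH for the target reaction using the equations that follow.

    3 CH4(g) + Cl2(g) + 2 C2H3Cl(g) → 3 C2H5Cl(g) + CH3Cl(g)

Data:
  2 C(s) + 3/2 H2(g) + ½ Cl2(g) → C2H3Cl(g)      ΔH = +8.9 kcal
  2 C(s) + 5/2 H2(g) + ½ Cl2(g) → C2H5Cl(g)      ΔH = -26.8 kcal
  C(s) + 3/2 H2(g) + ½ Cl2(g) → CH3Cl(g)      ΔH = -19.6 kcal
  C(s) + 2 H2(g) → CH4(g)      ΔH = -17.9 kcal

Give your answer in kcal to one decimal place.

ΔH = -64.1 kcal

equation 1 reversed and × 2 (reverse to put C2H3Cl(g) on the reactant side; ×2 to match 2 C2H3Cl(g) in the target): (-2)·(+8.9) = -17.8 kcal
equation 2 × 3 (scale by 3 for the 3 C2H5Cl(g)): (3)·(-26.8) = -80.4 kcal
equation 3 as written (CH3Cl(g) already on the product side): -19.6 kcal
equation 4 reversed and × 3 (CH4(g) must end up as a reactant; ×3 to match 3 CH4(g) in the target): (-3)·(-17.9) = +53.7 kcal
ΔH = (-2)·(+8.9) + (3)·(-26.8) + (1)·(-19.6) + (-3)·(-17.9) = -64.1 kcal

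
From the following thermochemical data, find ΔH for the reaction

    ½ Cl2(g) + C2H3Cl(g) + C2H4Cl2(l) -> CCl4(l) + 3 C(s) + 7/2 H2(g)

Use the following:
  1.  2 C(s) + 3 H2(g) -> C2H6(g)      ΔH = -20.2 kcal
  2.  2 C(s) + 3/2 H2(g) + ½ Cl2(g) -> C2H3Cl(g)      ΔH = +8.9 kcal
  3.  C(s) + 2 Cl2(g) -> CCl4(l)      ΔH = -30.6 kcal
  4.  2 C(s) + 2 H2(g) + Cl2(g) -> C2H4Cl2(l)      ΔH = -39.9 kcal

eq. 1: not needed.
eq. 2 reversed: -8.9 kcal
eq. 3 as written: -30.6 kcal
eq. 4 reversed: +39.9 kcal
Summing the manipulated equations, ΔH = (-8.9) + (-30.6) + (+39.9) = 0.4 kcal

ΔH = 0.4 kcal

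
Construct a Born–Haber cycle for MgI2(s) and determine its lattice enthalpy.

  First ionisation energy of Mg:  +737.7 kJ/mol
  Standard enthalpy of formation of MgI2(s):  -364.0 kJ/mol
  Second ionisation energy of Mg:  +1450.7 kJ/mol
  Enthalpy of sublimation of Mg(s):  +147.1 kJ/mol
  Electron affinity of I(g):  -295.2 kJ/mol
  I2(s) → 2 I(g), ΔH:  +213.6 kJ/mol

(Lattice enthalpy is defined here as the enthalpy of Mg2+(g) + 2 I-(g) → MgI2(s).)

U = -2322.7 kJ/mol

ΔHf° = 1·ΔHsub + 1·(ΣIE) + 1·D(I2) + 2·EA + U
-364.0 = 1·(+147.1) + 1·(+2188.4) + 1·(+213.6) + 2·(-295.2) + U
U = -364.0 − (+1958.7) = -2322.7 kJ/mol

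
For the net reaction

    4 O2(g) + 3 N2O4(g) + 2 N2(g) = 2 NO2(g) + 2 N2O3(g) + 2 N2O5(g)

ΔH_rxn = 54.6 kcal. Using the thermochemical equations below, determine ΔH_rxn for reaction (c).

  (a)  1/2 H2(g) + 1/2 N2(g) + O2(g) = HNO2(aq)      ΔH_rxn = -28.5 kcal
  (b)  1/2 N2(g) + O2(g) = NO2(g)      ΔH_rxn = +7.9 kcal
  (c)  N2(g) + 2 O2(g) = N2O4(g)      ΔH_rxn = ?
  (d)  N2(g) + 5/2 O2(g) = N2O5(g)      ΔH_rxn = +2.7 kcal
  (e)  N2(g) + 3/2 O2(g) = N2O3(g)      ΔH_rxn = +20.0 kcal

ΔH_rxn = 2.2 kcal

(a): not needed.
(b) × 2: (2)·(+7.9) = +15.8 kcal
(c) reversed and × 3: contributes −3·x
(d) × 2: (2)·(+2.7) = +5.4 kcal
(e) × 2: (2)·(+20.0) = +40.0 kcal
+54.6 = (+15.8) + (+5.4) + (+40.0) − 3·x
x = (+54.6 − (+61.2)) / (-3) = 2.2 kcal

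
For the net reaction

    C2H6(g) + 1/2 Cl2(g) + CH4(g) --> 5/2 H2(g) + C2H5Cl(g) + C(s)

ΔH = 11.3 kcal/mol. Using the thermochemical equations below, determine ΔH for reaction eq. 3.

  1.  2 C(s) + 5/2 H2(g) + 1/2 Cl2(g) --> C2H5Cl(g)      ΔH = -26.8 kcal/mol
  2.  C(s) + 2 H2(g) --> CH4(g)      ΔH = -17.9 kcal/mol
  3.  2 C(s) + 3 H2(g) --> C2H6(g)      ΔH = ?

eq. 1 as written (C2H5Cl(g) already on the product side): -26.8 kcal/mol
eq. 2 reversed (CH4(g) must end up as a reactant): +17.9 kcal/mol
eq. 3 reversed (C2H6(g) must end up as a reactant): contributes −x
+11.3 = (-26.8) + (+17.9) − x
x = (+11.3 − (-8.9)) / (-1) = -20.2 kcal/mol

ΔH = -20.2 kcal/mol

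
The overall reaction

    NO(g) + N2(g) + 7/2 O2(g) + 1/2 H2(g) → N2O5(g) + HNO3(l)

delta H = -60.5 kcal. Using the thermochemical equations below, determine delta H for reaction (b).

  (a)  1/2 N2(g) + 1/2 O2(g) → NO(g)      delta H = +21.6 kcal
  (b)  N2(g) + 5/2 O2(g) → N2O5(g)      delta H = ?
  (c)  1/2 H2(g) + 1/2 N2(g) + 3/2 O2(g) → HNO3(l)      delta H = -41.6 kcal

delta H = 2.7 kcal

(a) reversed (reverse to put NO(g) on the reactant side): -21.6 kcal
(b) as written (N2O5(g) already on the product side): contributes x
(c) as written (HNO3(l) already on the product side): -41.6 kcal
-60.5 = (-21.6) + (-41.6) + x
x = (-60.5 − (-63.2)) / (1) = 2.7 kcal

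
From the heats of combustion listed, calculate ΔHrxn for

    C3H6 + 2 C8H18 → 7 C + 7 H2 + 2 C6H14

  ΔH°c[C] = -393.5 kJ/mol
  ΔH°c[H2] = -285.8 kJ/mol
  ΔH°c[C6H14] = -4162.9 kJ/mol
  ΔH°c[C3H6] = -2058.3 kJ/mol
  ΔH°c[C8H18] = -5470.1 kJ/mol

Using ΔH = Σ nΔHc°(reactants) − Σ nΔHc°(products):
= [1·(-2058.3) + 2·(-5470.1)] − [7·(-393.5) + 7·(-285.8) + 2·(-4162.9)]
= 82.4 kJ/mol

ΔHrxn = 82.4 kJ/mol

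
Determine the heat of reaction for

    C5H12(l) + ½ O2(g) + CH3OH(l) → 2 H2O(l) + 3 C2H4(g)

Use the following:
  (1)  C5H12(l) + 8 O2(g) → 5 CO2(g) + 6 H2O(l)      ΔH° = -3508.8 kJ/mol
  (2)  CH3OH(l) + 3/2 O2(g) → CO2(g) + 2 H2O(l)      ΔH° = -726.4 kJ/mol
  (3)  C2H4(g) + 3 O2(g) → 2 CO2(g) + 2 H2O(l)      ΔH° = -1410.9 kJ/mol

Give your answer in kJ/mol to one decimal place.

(1) as written (C5H12(l) already on the reactant side): -3508.8 kJ/mol
(2) as written (CH3OH(l) already on the reactant side): -726.4 kJ/mol
(3) reversed and × 3 (C2H4(g) must end up as a product; ×3 to match 3 C2H4(g) in the target): (-3)·(-1410.9) = +4232.7 kJ/mol
ΔH° = (1)·(-3508.8) + (1)·(-726.4) + (-3)·(-1410.9) = -2.5 kJ/mol

ΔH° = -2.5 kJ/mol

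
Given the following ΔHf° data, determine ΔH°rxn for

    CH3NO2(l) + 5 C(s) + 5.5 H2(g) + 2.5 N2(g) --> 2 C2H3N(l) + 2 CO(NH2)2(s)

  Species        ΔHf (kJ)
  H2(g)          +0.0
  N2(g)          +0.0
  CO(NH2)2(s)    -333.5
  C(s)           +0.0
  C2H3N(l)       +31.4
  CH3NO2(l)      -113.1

Products: 2·(+31.4) + 2·(-333.5) = -604.2
Reactants: 1·(-113.1) + 5·(+0.0) + 11/2·(+0.0) + 5/2·(+0.0) = -113.1
ΔH°rxn = (-604.2) − (-113.1) = -491.1 kJ

ΔH°rxn = -491.1 kJ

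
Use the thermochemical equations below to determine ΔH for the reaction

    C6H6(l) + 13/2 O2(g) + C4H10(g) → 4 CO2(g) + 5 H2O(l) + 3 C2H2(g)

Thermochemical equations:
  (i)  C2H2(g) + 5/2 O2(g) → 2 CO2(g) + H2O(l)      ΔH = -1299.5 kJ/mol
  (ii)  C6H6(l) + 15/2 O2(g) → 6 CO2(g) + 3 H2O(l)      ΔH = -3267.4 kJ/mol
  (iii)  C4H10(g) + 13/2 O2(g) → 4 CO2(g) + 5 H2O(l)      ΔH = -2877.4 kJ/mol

(i) reversed and × 3: (-3)·(-1299.5) = +3898.5 kJ/mol
(ii) as written: -3267.4 kJ/mol
(iii) as written: -2877.4 kJ/mol
ΔH = (-3)·(-1299.5) + (1)·(-3267.4) + (1)·(-2877.4) = -2246.3 kJ/mol

ΔH = -2246.3 kJ/mol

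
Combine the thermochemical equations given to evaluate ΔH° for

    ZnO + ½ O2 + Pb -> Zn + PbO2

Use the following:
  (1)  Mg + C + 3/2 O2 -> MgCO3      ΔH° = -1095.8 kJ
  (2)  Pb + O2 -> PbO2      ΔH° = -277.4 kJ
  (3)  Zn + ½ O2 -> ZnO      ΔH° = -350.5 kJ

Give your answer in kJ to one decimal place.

ΔH° = 73.1 kJ

(1): not needed (MgCO3 appears nowhere else).
(2) as written (PbO2 already on the product side): -277.4 kJ
(3) reversed (reverse to put ZnO on the reactant side): +350.5 kJ
ΔH° = (-277.4) + (+350.5) = 73.1 kJ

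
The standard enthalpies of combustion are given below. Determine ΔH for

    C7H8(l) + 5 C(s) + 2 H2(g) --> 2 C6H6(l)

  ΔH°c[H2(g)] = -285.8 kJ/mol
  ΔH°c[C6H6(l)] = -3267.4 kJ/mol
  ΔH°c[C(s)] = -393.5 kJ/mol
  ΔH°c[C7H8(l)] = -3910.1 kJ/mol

With combustion enthalpies, reactants minus products:
= [1·(-3910.1) + 5·(-393.5) + 2·(-285.8)] − [2·(-3267.4)]
= 85.6 kJ/mol

ΔH = 85.6 kJ/mol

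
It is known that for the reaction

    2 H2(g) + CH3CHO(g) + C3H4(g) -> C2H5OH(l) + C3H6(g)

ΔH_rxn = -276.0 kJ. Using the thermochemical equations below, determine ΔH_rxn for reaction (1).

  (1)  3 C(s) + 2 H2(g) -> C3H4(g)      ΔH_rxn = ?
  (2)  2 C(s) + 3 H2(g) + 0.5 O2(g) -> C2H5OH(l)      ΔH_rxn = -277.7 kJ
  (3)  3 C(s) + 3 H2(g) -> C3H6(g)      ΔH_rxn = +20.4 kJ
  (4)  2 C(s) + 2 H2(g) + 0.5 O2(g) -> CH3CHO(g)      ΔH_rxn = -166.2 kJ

(1) reversed (reverse to put C3H4(g) on the reactant side): contributes −x
(2) as written (C2H5OH(l) already on the product side): -277.7 kJ
(3) as written (C3H6(g) already on the product side): +20.4 kJ
(4) reversed (CH3CHO(g) must end up as a reactant): +166.2 kJ
-276.0 = (-277.7) + (+20.4) + (+166.2) − x
x = (-276.0 − (-91.1)) / (-1) = 184.9 kJ

ΔH_rxn = 184.9 kJ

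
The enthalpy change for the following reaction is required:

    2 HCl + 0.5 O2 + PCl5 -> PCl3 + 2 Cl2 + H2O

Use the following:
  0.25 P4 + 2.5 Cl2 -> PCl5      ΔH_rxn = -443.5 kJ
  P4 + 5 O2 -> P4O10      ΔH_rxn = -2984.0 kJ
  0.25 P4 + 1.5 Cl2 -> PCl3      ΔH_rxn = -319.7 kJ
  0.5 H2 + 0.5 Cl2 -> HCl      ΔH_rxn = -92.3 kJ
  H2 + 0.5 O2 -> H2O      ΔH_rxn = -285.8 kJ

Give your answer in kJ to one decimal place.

ΔH_rxn = 22.6 kJ

equation 1 reversed (reverse to put PCl5 on the reactant side): +443.5 kJ
equation 2: not needed (P4O10 appears nowhere else).
equation 3 as written (PCl3 already on the product side): -319.7 kJ
equation 4 reversed and × 2 (reverse to put HCl on the reactant side; scale by 2 for the 2 HCl): (-2)·(-92.3) = +184.6 kJ
equation 5 as written (H2O already on the product side): -285.8 kJ
By Hess's law, ΔH_rxn = (+443.5) + (-319.7) + (+184.6) + (-285.8) = 22.6 kJ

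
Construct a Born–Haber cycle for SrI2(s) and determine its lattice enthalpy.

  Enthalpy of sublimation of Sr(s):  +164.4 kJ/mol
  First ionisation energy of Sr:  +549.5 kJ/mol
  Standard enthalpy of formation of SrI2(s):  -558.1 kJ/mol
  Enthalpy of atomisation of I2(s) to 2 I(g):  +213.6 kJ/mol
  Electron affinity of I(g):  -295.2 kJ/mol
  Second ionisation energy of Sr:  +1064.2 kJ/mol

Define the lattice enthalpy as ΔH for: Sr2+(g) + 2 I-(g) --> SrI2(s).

U = -1959.4 kJ/mol

ΔHf° = 1·ΔHsub + 1·(ΣIE) + 1·D(I2) + 2·EA + U
-558.1 = 1·(+164.4) + 1·(+1613.7) + 1·(+213.6) + 2·(-295.2) + U
U = -558.1 − (+1401.3) = -1959.4 kJ/mol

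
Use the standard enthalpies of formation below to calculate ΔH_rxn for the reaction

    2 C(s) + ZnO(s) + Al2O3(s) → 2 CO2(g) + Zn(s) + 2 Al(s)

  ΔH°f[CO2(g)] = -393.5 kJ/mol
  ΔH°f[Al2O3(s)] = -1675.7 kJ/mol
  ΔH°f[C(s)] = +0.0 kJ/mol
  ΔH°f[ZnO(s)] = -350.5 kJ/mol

ΔH_rxn = 1239.2 kJ/mol

Products: 2·(-393.5) + 1·(+0.0) + 2·(+0.0) = -787.0
Reactants: 2·(+0.0) + 1·(-350.5) + 1·(-1675.7) = -2026.2
ΔH_rxn = (-787.0) − (-2026.2) = 1239.2 kJ/mol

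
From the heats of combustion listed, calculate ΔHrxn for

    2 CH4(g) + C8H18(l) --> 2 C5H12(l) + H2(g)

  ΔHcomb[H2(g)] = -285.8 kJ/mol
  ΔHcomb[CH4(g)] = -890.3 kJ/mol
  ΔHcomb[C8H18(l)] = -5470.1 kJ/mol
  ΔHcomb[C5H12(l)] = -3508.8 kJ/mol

Using ΔH = Σ nΔHc°(reactants) − Σ nΔHc°(products):
= [2·(-890.3) + 1·(-5470.1)] − [2·(-3508.8) + 1·(-285.8)]
= 52.7 kJ/mol

ΔHrxn = 52.7 kJ/mol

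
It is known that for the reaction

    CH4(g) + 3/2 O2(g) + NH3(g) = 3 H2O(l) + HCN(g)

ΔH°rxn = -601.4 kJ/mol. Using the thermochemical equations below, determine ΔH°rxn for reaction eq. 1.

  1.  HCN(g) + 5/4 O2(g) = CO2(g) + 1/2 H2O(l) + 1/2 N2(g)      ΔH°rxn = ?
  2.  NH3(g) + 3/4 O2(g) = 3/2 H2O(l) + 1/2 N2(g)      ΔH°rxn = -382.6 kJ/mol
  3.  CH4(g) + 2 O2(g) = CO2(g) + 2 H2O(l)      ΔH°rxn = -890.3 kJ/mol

ΔH°rxn = -671.5 kJ/mol

eq. 1 reversed: contributes −x
eq. 2 as written: -382.6 kJ/mol
eq. 3 as written: -890.3 kJ/mol
-601.4 = (-382.6) + (-890.3) − x
x = (-601.4 − (-1272.9)) / (-1) = -671.5 kJ/mol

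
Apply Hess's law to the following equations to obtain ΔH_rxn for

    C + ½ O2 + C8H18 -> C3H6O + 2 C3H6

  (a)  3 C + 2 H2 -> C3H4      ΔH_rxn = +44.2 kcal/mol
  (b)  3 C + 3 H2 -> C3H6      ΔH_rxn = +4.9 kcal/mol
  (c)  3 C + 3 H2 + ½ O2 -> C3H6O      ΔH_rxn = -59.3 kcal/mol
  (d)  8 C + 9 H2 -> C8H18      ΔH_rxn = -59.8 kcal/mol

ΔH_rxn = 10.3 kcal/mol

(a): not needed.
(b) × 2: (2)·(+4.9) = +9.8 kcal/mol
(c) as written: -59.3 kcal/mol
(d) reversed: +59.8 kcal/mol
By Hess's law, ΔH_rxn = (+9.8) + (-59.3) + (+59.8) = 10.3 kcal/mol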